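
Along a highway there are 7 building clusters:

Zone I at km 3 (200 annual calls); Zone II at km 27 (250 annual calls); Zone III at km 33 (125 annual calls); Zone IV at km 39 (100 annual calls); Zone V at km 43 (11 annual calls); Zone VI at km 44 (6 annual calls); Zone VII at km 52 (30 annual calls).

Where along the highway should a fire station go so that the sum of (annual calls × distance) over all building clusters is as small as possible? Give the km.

For a sum of weighted absolute distances on a line, the optimum is the weighted median (not the mean). Total weight W = 722; half-weight = 361.
Sort by position and accumulate weight:
  km 3 (Zone I, w=200) → cum 200
  km 27 (Zone II, w=250) → cum 450  ≥ 361 → median here
  km 33 (Zone III, w=125) → cum 575
  km 39 (Zone IV, w=100) → cum 675
  km 43 (Zone V, w=11) → cum 686
  km 44 (Zone VI, w=6) → cum 692
  km 52 (Zone VII, w=30) → cum 722
Optimal location: km 27.

x = 27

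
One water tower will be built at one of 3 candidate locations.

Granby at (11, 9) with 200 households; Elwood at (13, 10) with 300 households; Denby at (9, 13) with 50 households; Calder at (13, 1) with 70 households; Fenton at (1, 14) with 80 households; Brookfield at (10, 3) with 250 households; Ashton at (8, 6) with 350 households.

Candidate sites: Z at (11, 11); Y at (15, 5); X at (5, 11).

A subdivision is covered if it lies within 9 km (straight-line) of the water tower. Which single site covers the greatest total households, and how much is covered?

Y, covering 1170

Coverage radius r = 9 km; a point is covered iff (Δx)²+(Δy)² ≤ 9² = 81.
  Z (11, 11): covers {Granby, Elwood, Denby, Brookfield, Ashton} → 1150
  Y (15, 5): covers {Granby, Elwood, Calder, Brookfield, Ashton} → 1170
  X (5, 11): covers {Granby, Elwood, Denby, Fenton, Ashton} → 980
Maximum coverage at Y: 1170 households.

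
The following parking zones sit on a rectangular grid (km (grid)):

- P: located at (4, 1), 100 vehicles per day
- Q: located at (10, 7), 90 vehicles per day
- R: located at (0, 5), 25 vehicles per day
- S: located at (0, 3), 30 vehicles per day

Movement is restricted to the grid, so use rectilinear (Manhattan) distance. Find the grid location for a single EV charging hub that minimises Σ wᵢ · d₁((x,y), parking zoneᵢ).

(4, 3)

Manhattan distance separates: Σwᵢ(|x−xᵢ|+|y−yᵢ|) = Σwᵢ|x−xᵢ| + Σwᵢ|y−yᵢ|, so x and y are optimised independently as 1-D weighted medians.
Total weight W = 245; half = 122.5.
x-coordinate, sorted with cumulative weight:
  x=0 (R, w=25) cum 25
  x=0 (S, w=30) cum 55
  x=4 (P, w=100) cum 155  ← median
  x=10 (Q, w=90) cum 245
⇒ x* = 4
y-coordinate, sorted with cumulative weight:
  y=1 (P, w=100) cum 100
  y=3 (S, w=30) cum 130  ← median
  y=5 (R, w=25) cum 155
  y=7 (Q, w=90) cum 245
⇒ y* = 3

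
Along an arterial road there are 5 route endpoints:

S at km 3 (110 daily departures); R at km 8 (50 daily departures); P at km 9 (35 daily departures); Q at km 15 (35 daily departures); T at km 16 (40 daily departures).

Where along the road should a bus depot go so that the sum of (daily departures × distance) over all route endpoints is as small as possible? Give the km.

x = 8

For a sum of weighted absolute distances on a line, the optimum is the weighted median (not the mean). Total weight W = 270; half-weight = 135.
Sort by position and accumulate weight:
  km 3 (S, w=110) → cum 110
  km 8 (R, w=50) → cum 160  ≥ 135 → median here
  km 9 (P, w=35) → cum 195
  km 15 (Q, w=35) → cum 230
  km 16 (T, w=40) → cum 270
Optimal location: km 8.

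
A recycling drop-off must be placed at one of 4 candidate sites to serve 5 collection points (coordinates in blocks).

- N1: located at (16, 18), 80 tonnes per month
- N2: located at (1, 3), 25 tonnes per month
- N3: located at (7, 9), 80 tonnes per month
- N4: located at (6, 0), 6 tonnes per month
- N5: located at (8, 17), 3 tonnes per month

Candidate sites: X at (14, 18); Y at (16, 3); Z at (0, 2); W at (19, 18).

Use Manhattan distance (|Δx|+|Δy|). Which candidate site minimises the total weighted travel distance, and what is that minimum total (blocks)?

Total weighted distance at each candidate:
  X (14, 18): total = 2317
  Y (16, 3): total = 2919
  Z (0, 2): total = 3847
  W (19, 18): total = 2967
Minimum is at X with total 2317 blocks.

X, total 2317 blocks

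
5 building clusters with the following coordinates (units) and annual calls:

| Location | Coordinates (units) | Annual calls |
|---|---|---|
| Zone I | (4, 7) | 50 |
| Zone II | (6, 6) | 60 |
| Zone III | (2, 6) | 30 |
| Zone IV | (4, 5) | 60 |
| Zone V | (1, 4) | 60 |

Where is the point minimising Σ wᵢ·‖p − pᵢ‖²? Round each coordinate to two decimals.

(3.54, 5.50)

The minimiser of Σwᵢ‖p−pᵢ‖² is the weighted centroid p* = (Σwᵢpᵢ)/(Σwᵢ).
Σwᵢ = 260.
Σwᵢxᵢ = 50·4 + 60·6 + 30·2 + 60·4 + 60·1 = 920.
Σwᵢyᵢ = 50·7 + 60·6 + 30·6 + 60·5 + 60·4 = 1430.
x* = 920/260 = 3.54, y* = 1430/260 = 5.50.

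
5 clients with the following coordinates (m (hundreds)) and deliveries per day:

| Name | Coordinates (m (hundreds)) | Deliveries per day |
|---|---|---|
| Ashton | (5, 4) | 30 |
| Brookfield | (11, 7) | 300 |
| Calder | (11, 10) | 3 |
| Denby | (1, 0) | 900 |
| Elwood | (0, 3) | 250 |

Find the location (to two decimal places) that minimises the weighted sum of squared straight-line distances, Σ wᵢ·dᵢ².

(2.96, 2.02)

The minimiser of Σwᵢ‖p−pᵢ‖² is the weighted centroid p* = (Σwᵢpᵢ)/(Σwᵢ).
Σwᵢ = 1483.
Σwᵢxᵢ = 30·5 + 300·11 + 3·11 + 900·1 + 250·0 = 4383.
Σwᵢyᵢ = 30·4 + 300·7 + 3·10 + 900·0 + 250·3 = 3000.
x* = 4383/1483 = 2.96, y* = 3000/1483 = 2.02.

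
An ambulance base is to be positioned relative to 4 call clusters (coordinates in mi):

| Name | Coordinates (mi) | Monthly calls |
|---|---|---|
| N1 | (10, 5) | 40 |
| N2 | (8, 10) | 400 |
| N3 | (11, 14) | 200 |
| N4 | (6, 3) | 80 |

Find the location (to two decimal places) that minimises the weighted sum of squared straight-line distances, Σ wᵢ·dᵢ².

The minimiser of Σwᵢ‖p−pᵢ‖² is the weighted centroid p* = (Σwᵢpᵢ)/(Σwᵢ).
Σwᵢ = 720.
Σwᵢxᵢ = 40·10 + 400·8 + 200·11 + 80·6 = 6280.
Σwᵢyᵢ = 40·5 + 400·10 + 200·14 + 80·3 = 7240.
x* = 6280/720 = 8.72, y* = 7240/720 = 10.06.

(8.72, 10.06)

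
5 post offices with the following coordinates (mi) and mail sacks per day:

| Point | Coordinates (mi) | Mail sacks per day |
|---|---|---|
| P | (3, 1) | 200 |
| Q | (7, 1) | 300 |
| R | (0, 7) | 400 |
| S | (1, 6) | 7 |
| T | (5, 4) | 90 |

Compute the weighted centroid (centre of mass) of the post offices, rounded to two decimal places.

(3.17, 3.71)

The minimiser of Σwᵢ‖p−pᵢ‖² is the weighted centroid p* = (Σwᵢpᵢ)/(Σwᵢ).
Σwᵢ = 997.
Σwᵢxᵢ = 200·3 + 300·7 + 400·0 + 7·1 + 90·5 = 3157.
Σwᵢyᵢ = 200·1 + 300·1 + 400·7 + 7·6 + 90·4 = 3702.
x* = 3157/997 = 3.17, y* = 3702/997 = 3.71.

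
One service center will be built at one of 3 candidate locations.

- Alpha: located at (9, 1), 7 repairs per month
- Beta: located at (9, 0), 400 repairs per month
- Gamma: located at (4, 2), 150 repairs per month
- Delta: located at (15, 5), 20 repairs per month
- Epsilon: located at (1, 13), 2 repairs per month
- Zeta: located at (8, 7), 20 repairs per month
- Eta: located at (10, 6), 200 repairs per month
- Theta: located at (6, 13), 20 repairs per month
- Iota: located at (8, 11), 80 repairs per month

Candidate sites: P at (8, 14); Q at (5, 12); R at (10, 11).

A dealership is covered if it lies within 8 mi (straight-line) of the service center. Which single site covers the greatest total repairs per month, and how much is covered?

R, covering 340

Coverage radius r = 8 mi; a point is covered iff (Δx)²+(Δy)² ≤ 8² = 64.
  P (8, 14): covers {Epsilon, Zeta, Theta, Iota} → 122
  Q (5, 12): covers {Epsilon, Zeta, Eta, Theta, Iota} → 322
  R (10, 11): covers {Delta, Zeta, Eta, Theta, Iota} → 340
Maximum coverage at R: 340 repairs per month.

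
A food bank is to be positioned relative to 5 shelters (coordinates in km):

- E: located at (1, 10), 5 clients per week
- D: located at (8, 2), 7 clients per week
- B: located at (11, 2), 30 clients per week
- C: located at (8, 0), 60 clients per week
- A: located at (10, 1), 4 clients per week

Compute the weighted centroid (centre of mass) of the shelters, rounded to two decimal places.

(8.59, 1.21)

The minimiser of Σwᵢ‖p−pᵢ‖² is the weighted centroid p* = (Σwᵢpᵢ)/(Σwᵢ).
Σwᵢ = 106.
Σwᵢxᵢ = 5·1 + 7·8 + 30·11 + 60·8 + 4·10 = 911.
Σwᵢyᵢ = 5·10 + 7·2 + 30·2 + 60·0 + 4·1 = 128.
x* = 911/106 = 8.59, y* = 128/106 = 1.21.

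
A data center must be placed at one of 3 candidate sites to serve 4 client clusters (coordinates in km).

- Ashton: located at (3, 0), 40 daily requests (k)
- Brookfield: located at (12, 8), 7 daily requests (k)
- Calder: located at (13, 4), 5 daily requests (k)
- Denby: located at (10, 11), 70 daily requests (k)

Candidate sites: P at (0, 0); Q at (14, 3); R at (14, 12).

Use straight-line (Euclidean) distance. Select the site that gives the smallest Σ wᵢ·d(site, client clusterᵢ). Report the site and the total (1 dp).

R, total 1011.4 km

Total weighted distance at each candidate:
  P (0, 0): total = 1329.6
  Q (14, 3): total = 1126.9
  R (14, 12): total = 1011.4
Minimum is at R with total 1011.4 km.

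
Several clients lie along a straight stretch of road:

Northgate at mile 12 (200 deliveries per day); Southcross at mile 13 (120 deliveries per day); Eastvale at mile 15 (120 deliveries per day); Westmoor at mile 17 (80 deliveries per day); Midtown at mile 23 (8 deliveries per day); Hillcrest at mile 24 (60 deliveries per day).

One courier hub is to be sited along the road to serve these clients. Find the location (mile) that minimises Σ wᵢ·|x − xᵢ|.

x = 13

For a sum of weighted absolute distances on a line, the optimum is the weighted median (not the mean). Total weight W = 588; half-weight = 294.
Sort by position and accumulate weight:
  mile 12 (Northgate, w=200) → cum 200
  mile 13 (Southcross, w=120) → cum 320  ≥ 294 → median here
  mile 15 (Eastvale, w=120) → cum 440
  mile 17 (Westmoor, w=80) → cum 520
  mile 23 (Midtown, w=8) → cum 528
  mile 24 (Hillcrest, w=60) → cum 588
Optimal location: mile 13.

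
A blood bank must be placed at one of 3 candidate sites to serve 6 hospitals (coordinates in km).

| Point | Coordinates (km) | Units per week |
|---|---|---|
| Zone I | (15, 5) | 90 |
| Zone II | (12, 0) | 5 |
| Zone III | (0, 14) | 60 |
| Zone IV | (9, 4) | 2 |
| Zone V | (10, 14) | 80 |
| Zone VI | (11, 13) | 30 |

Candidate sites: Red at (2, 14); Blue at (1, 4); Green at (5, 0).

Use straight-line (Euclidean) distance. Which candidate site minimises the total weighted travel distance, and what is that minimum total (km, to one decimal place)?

Total weighted distance at each candidate:
  Red (2, 14): total = 2565.1
  Blue (1, 4): total = 3420.6
  Green (5, 0): total = 3563.3
Minimum is at Red with total 2565.1 km.

Red, total 2565.1 km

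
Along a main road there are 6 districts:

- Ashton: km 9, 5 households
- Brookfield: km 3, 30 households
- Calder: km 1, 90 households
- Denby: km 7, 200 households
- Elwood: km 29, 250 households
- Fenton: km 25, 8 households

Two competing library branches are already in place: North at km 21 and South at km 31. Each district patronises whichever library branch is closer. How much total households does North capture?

333

The indifferent point is the midpoint (21+31)/2 = 26; districts left of it (closer to North at 21) go to North, those right go to South.
  Calder at 1 (w=90) → North
  Brookfield at 3 (w=30) → North
  Denby at 7 (w=200) → North
  Ashton at 9 (w=5) → North
  Fenton at 25 (w=8) → North
  Elwood at 29 (w=250) → South
North captures 333; South captures 250.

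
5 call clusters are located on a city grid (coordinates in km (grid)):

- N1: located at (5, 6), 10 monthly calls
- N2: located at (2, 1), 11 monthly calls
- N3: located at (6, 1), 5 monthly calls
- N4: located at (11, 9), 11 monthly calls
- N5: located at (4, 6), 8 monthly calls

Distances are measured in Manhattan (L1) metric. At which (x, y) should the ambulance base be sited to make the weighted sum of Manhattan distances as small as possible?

(5, 6)

Manhattan distance separates: Σwᵢ(|x−xᵢ|+|y−yᵢ|) = Σwᵢ|x−xᵢ| + Σwᵢ|y−yᵢ|, so x and y are optimised independently as 1-D weighted medians.
Total weight W = 45; half = 22.5.
x-coordinate, sorted with cumulative weight:
  x=2 (N2, w=11) cum 11
  x=4 (N5, w=8) cum 19
  x=5 (N1, w=10) cum 29  ← median
  x=6 (N3, w=5) cum 34
  x=11 (N4, w=11) cum 45
⇒ x* = 5
y-coordinate, sorted with cumulative weight:
  y=1 (N2, w=11) cum 11
  y=1 (N3, w=5) cum 16
  y=6 (N1, w=10) cum 26  ← median
  y=6 (N5, w=8) cum 34
  y=9 (N4, w=11) cum 45
⇒ y* = 6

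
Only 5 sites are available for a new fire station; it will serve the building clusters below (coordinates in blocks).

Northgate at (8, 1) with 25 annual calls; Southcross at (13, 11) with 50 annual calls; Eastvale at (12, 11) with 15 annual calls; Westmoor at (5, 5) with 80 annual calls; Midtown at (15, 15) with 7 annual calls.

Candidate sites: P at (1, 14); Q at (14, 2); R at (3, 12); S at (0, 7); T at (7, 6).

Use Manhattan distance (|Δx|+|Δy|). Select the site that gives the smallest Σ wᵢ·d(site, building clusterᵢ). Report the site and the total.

Total weighted distance at each candidate:
  P (1, 14): total = 2605
  Q (14, 2): total = 1898
  R (3, 12): total = 1925
  S (0, 7): total = 2161
  T (7, 6): total = 1209
Minimum is at T with total 1209 blocks.

T, total 1209 blocks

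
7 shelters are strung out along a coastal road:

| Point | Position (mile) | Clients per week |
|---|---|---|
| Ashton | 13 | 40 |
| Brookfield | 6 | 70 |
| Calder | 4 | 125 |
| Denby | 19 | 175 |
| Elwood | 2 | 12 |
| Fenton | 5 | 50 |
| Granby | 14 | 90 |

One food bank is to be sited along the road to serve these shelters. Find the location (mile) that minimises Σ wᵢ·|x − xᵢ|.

For a sum of weighted absolute distances on a line, the optimum is the weighted median (not the mean). Total weight W = 562; half-weight = 281.
Sort by position and accumulate weight:
  mile 2 (Elwood, w=12) → cum 12
  mile 4 (Calder, w=125) → cum 137
  mile 5 (Fenton, w=50) → cum 187
  mile 6 (Brookfield, w=70) → cum 257
  mile 13 (Ashton, w=40) → cum 297  ≥ 281 → median here
  mile 14 (Granby, w=90) → cum 387
  mile 19 (Denby, w=175) → cum 562
Optimal location: mile 13.

x = 13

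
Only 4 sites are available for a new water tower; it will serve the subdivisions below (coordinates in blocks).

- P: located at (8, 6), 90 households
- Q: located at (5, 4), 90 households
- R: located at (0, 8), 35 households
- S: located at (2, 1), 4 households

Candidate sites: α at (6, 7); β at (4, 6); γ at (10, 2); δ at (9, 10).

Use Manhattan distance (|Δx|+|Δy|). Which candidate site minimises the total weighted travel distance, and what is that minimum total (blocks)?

β, total 868 blocks

Total weighted distance at each candidate:
  α (6, 7): total = 915
  β (4, 6): total = 868
  γ (10, 2): total = 1766
  δ (9, 10): total = 1799
Minimum is at β with total 868 blocks.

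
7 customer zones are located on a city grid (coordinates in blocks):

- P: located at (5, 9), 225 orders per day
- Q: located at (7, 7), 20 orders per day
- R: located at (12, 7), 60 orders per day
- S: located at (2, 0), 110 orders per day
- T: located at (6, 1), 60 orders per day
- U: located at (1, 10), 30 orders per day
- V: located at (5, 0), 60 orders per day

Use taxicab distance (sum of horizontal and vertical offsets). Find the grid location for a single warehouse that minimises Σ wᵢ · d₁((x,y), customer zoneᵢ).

Manhattan distance separates: Σwᵢ(|x−xᵢ|+|y−yᵢ|) = Σwᵢ|x−xᵢ| + Σwᵢ|y−yᵢ|, so x and y are optimised independently as 1-D weighted medians.
Total weight W = 565; half = 282.5.
x-coordinate, sorted with cumulative weight:
  x=1 (U, w=30) cum 30
  x=2 (S, w=110) cum 140
  x=5 (P, w=225) cum 365  ← median
  x=5 (V, w=60) cum 425
  x=6 (T, w=60) cum 485
  x=7 (Q, w=20) cum 505
  x=12 (R, w=60) cum 565
⇒ x* = 5
y-coordinate, sorted with cumulative weight:
  y=0 (S, w=110) cum 110
  y=0 (V, w=60) cum 170
  y=1 (T, w=60) cum 230
  y=7 (Q, w=20) cum 250
  y=7 (R, w=60) cum 310  ← median
  y=9 (P, w=225) cum 535
  y=10 (U, w=30) cum 565
⇒ y* = 7

(5, 7)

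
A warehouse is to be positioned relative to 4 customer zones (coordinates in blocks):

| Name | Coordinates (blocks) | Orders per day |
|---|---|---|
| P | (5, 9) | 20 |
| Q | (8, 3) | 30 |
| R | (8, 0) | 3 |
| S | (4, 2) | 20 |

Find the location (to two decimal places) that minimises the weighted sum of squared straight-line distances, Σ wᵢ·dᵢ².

The minimiser of Σwᵢ‖p−pᵢ‖² is the weighted centroid p* = (Σwᵢpᵢ)/(Σwᵢ).
Σwᵢ = 73.
Σwᵢxᵢ = 20·5 + 30·8 + 3·8 + 20·4 = 444.
Σwᵢyᵢ = 20·9 + 30·3 + 3·0 + 20·2 = 310.
x* = 444/73 = 6.08, y* = 310/73 = 4.25.

(6.08, 4.25)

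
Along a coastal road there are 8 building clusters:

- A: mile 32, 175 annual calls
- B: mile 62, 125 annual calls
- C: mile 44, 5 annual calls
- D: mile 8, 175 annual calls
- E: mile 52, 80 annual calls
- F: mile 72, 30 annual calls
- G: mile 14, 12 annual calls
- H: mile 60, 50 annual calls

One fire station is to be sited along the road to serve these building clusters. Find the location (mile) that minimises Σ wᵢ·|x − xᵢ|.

x = 32

For a sum of weighted absolute distances on a line, the optimum is the weighted median (not the mean). Total weight W = 652; half-weight = 326.
Sort by position and accumulate weight:
  mile 8 (D, w=175) → cum 175
  mile 14 (G, w=12) → cum 187
  mile 32 (A, w=175) → cum 362  ≥ 326 → median here
  mile 44 (C, w=5) → cum 367
  mile 52 (E, w=80) → cum 447
  mile 60 (H, w=50) → cum 497
  mile 62 (B, w=125) → cum 622
  mile 72 (F, w=30) → cum 652
Optimal location: mile 32.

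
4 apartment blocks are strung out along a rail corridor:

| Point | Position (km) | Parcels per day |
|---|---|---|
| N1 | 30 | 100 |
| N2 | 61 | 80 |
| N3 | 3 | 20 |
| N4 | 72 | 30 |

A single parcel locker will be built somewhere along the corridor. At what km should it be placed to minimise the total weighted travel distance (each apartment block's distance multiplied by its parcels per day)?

x = 30

For a sum of weighted absolute distances on a line, the optimum is the weighted median (not the mean). Total weight W = 230; half-weight = 115.
Sort by position and accumulate weight:
  km 3 (N3, w=20) → cum 20
  km 30 (N1, w=100) → cum 120  ≥ 115 → median here
  km 61 (N2, w=80) → cum 200
  km 72 (N4, w=30) → cum 230
Optimal location: km 30.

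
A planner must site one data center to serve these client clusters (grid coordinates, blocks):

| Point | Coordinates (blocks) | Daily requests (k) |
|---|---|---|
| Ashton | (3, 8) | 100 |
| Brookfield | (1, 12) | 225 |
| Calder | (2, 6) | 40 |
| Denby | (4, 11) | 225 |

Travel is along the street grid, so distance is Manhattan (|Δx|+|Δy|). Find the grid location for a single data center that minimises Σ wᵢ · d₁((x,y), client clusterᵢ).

Manhattan distance separates: Σwᵢ(|x−xᵢ|+|y−yᵢ|) = Σwᵢ|x−xᵢ| + Σwᵢ|y−yᵢ|, so x and y are optimised independently as 1-D weighted medians.
Total weight W = 590; half = 295.
x-coordinate, sorted with cumulative weight:
  x=1 (Brookfield, w=225) cum 225
  x=2 (Calder, w=40) cum 265
  x=3 (Ashton, w=100) cum 365  ← median
  x=4 (Denby, w=225) cum 590
⇒ x* = 3
y-coordinate, sorted with cumulative weight:
  y=6 (Calder, w=40) cum 40
  y=8 (Ashton, w=100) cum 140
  y=11 (Denby, w=225) cum 365  ← median
  y=12 (Brookfield, w=225) cum 590
⇒ y* = 11

(3, 11)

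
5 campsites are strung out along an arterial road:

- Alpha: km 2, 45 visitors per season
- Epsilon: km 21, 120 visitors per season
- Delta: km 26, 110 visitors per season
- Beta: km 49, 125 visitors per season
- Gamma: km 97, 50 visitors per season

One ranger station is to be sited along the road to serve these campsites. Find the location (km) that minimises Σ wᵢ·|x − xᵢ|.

x = 26

For a sum of weighted absolute distances on a line, the optimum is the weighted median (not the mean). Total weight W = 450; half-weight = 225.
Sort by position and accumulate weight:
  km 2 (Alpha, w=45) → cum 45
  km 21 (Epsilon, w=120) → cum 165
  km 26 (Delta, w=110) → cum 275  ≥ 225 → median here
  km 49 (Beta, w=125) → cum 400
  km 97 (Gamma, w=50) → cum 450
Optimal location: km 26.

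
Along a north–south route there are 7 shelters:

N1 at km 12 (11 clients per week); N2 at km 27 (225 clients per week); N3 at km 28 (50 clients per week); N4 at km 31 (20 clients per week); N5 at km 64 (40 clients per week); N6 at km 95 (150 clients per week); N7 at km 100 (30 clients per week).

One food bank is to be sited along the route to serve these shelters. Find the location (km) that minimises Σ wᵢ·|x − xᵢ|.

For a sum of weighted absolute distances on a line, the optimum is the weighted median (not the mean). Total weight W = 526; half-weight = 263.
Sort by position and accumulate weight:
  km 12 (N1, w=11) → cum 11
  km 27 (N2, w=225) → cum 236
  km 28 (N3, w=50) → cum 286  ≥ 263 → median here
  km 31 (N4, w=20) → cum 306
  km 64 (N5, w=40) → cum 346
  km 95 (N6, w=150) → cum 496
  km 100 (N7, w=30) → cum 526
Optimal location: km 28.

x = 28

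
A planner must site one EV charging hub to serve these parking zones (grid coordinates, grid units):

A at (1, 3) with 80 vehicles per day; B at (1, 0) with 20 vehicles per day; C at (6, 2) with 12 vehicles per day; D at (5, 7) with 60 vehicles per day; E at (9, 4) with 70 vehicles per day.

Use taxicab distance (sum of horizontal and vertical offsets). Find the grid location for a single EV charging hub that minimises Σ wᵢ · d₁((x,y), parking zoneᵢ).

Manhattan distance separates: Σwᵢ(|x−xᵢ|+|y−yᵢ|) = Σwᵢ|x−xᵢ| + Σwᵢ|y−yᵢ|, so x and y are optimised independently as 1-D weighted medians.
Total weight W = 242; half = 121.
x-coordinate, sorted with cumulative weight:
  x=1 (A, w=80) cum 80
  x=1 (B, w=20) cum 100
  x=5 (D, w=60) cum 160  ← median
  x=6 (C, w=12) cum 172
  x=9 (E, w=70) cum 242
⇒ x* = 5
y-coordinate, sorted with cumulative weight:
  y=0 (B, w=20) cum 20
  y=2 (C, w=12) cum 32
  y=3 (A, w=80) cum 112
  y=4 (E, w=70) cum 182  ← median
  y=7 (D, w=60) cum 242
⇒ y* = 4

(5, 4)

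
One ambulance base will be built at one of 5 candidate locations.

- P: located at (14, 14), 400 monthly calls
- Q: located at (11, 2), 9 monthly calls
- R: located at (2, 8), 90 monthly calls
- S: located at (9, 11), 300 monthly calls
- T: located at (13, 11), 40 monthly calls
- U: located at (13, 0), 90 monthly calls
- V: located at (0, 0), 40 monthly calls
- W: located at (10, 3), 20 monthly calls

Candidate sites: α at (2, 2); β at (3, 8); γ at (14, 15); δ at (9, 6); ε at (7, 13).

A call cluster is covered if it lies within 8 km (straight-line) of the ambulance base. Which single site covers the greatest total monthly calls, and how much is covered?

Coverage radius r = 8 km; a point is covered iff (Δx)²+(Δy)² ≤ 8² = 64.
  α (2, 2): covers {R, V} → 130
  β (3, 8): covers {R, S} → 390
  γ (14, 15): covers {P, S, T} → 740
  δ (9, 6): covers {Q, R, S, T, U, W} → 549
  ε (7, 13): covers {P, R, S, T} → 830
Maximum coverage at ε: 830 monthly calls.

ε, covering 830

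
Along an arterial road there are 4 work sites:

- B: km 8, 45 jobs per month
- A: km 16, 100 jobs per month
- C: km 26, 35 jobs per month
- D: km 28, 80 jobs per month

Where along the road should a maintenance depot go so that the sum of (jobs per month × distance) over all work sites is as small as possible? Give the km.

x = 16

For a sum of weighted absolute distances on a line, the optimum is the weighted median (not the mean). Total weight W = 260; half-weight = 130.
Sort by position and accumulate weight:
  km 8 (B, w=45) → cum 45
  km 16 (A, w=100) → cum 145  ≥ 130 → median here
  km 26 (C, w=35) → cum 180
  km 28 (D, w=80) → cum 260
Optimal location: km 16.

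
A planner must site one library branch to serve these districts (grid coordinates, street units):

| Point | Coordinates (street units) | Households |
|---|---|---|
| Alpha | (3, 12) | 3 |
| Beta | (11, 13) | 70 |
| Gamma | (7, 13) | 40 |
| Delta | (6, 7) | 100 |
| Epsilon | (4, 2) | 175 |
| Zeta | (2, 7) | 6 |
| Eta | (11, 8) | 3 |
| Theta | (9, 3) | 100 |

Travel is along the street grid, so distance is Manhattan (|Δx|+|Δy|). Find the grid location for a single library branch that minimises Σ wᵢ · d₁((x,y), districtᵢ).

(6, 3)

Manhattan distance separates: Σwᵢ(|x−xᵢ|+|y−yᵢ|) = Σwᵢ|x−xᵢ| + Σwᵢ|y−yᵢ|, so x and y are optimised independently as 1-D weighted medians.
Total weight W = 497; half = 248.5.
x-coordinate, sorted with cumulative weight:
  x=2 (Zeta, w=6) cum 6
  x=3 (Alpha, w=3) cum 9
  x=4 (Epsilon, w=175) cum 184
  x=6 (Delta, w=100) cum 284  ← median
  x=7 (Gamma, w=40) cum 324
  x=9 (Theta, w=100) cum 424
  x=11 (Beta, w=70) cum 494
  x=11 (Eta, w=3) cum 497
⇒ x* = 6
y-coordinate, sorted with cumulative weight:
  y=2 (Epsilon, w=175) cum 175
  y=3 (Theta, w=100) cum 275  ← median
  y=7 (Delta, w=100) cum 375
  y=7 (Zeta, w=6) cum 381
  y=8 (Eta, w=3) cum 384
  y=12 (Alpha, w=3) cum 387
  y=13 (Beta, w=70) cum 457
  y=13 (Gamma, w=40) cum 497
⇒ y* = 3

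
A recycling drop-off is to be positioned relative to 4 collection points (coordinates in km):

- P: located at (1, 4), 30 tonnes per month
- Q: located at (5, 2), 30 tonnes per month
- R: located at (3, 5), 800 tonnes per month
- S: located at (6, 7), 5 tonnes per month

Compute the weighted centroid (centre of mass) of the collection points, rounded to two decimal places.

The minimiser of Σwᵢ‖p−pᵢ‖² is the weighted centroid p* = (Σwᵢpᵢ)/(Σwᵢ).
Σwᵢ = 865.
Σwᵢxᵢ = 30·1 + 30·5 + 800·3 + 5·6 = 2610.
Σwᵢyᵢ = 30·4 + 30·2 + 800·5 + 5·7 = 4215.
x* = 2610/865 = 3.02, y* = 4215/865 = 4.87.

(3.02, 4.87)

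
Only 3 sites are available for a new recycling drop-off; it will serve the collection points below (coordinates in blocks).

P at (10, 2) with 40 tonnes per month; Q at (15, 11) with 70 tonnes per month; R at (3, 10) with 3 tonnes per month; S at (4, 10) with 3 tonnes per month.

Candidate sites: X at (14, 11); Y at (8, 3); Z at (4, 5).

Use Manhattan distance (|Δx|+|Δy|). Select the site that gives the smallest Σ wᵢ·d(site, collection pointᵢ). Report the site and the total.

Total weighted distance at each candidate:
  X (14, 11): total = 659
  Y (8, 3): total = 1239
  Z (4, 5): total = 1583
Minimum is at X with total 659 blocks.

X, total 659 blocks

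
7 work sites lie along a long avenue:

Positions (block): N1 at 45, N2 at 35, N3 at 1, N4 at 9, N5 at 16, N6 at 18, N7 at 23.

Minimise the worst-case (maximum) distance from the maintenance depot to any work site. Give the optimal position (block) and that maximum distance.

location 23, max distance 22

The 1-center on a line is the midpoint of the two extreme points: leftmost at 1, rightmost at 45.
Optimal location = (1 + 45)/2 = 23; maximum distance = (45 − 1)/2 = 22.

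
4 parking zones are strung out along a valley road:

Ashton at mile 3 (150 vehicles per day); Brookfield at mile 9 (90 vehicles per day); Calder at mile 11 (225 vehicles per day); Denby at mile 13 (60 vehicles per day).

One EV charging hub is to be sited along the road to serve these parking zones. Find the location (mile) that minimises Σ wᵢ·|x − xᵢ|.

x = 11

For a sum of weighted absolute distances on a line, the optimum is the weighted median (not the mean). Total weight W = 525; half-weight = 262.5.
Sort by position and accumulate weight:
  mile 3 (Ashton, w=150) → cum 150
  mile 9 (Brookfield, w=90) → cum 240
  mile 11 (Calder, w=225) → cum 465  ≥ 262.5 → median here
  mile 13 (Denby, w=60) → cum 525
Optimal location: mile 11.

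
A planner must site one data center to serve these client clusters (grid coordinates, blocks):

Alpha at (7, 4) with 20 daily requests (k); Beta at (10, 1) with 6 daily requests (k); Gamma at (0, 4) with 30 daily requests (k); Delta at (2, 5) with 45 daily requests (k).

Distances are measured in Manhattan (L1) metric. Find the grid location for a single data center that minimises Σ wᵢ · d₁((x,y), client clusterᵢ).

(2, 4)

Manhattan distance separates: Σwᵢ(|x−xᵢ|+|y−yᵢ|) = Σwᵢ|x−xᵢ| + Σwᵢ|y−yᵢ|, so x and y are optimised independently as 1-D weighted medians.
Total weight W = 101; half = 50.5.
x-coordinate, sorted with cumulative weight:
  x=0 (Gamma, w=30) cum 30
  x=2 (Delta, w=45) cum 75  ← median
  x=7 (Alpha, w=20) cum 95
  x=10 (Beta, w=6) cum 101
⇒ x* = 2
y-coordinate, sorted with cumulative weight:
  y=1 (Beta, w=6) cum 6
  y=4 (Alpha, w=20) cum 26
  y=4 (Gamma, w=30) cum 56  ← median
  y=5 (Delta, w=45) cum 101
⇒ y* = 4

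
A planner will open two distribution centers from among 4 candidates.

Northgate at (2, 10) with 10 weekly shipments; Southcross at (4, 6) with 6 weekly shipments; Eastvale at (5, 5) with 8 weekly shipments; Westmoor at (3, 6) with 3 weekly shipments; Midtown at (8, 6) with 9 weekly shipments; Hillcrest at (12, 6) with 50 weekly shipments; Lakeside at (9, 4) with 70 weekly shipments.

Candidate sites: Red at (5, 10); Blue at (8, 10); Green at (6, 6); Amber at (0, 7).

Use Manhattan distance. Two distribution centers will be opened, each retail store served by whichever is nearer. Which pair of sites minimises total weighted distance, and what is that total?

Evaluate every pair (each demand assigned to the nearer of the two):
  {Red, Green}: total = 735
  {Green, Amber}: total = 755
  {Blue, Green}: total = 765
  {Red, Blue}: total = 1044
  {Blue, Amber}: total = 1074
  {Red, Amber}: total = 1425
Best pair: {Red, Green} with total 735.

{Red, Green}, total 735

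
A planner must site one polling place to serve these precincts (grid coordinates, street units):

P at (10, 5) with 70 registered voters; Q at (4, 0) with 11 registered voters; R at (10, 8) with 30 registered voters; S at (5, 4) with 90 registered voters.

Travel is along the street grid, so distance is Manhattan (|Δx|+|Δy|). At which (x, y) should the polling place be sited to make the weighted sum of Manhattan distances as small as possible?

Manhattan distance separates: Σwᵢ(|x−xᵢ|+|y−yᵢ|) = Σwᵢ|x−xᵢ| + Σwᵢ|y−yᵢ|, so x and y are optimised independently as 1-D weighted medians.
Total weight W = 201; half = 100.5.
x-coordinate, sorted with cumulative weight:
  x=4 (Q, w=11) cum 11
  x=5 (S, w=90) cum 101  ← median
  x=10 (P, w=70) cum 171
  x=10 (R, w=30) cum 201
⇒ x* = 5
y-coordinate, sorted with cumulative weight:
  y=0 (Q, w=11) cum 11
  y=4 (S, w=90) cum 101  ← median
  y=5 (P, w=70) cum 171
  y=8 (R, w=30) cum 201
⇒ y* = 4

(5, 4)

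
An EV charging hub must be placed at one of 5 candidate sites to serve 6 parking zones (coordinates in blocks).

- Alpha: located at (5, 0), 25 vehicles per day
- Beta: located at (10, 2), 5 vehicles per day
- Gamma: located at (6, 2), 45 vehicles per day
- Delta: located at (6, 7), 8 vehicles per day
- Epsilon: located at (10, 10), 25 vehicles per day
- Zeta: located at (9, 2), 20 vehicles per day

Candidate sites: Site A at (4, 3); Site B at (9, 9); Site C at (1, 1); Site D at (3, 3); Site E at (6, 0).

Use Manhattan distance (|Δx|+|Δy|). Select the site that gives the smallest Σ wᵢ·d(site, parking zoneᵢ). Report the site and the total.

Site E, total 651 blocks

Total weighted distance at each candidate:
  Site A (4, 3): total = 763
  Site B (9, 9): total = 1045
  Site C (1, 1): total = 1163
  Site D (3, 3): total = 891
  Site E (6, 0): total = 651
Minimum is at Site E with total 651 blocks.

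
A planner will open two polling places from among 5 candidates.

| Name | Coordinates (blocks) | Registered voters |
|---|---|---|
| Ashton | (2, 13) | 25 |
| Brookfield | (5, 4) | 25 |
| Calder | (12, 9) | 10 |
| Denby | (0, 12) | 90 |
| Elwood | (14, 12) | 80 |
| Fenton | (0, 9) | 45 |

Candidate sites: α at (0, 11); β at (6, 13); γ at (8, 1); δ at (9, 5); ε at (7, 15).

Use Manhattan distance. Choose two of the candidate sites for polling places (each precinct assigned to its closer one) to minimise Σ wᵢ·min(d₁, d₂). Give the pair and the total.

Evaluate every pair (each demand assigned to the nearer of the two):
  {α, β}: total = 1350
  {α, δ}: total = 1435
  {α, ε}: total = 1490
  {α, γ}: total = 1750
  {β, δ}: total = 2095
  {β, γ}: total = 2150
  {β, ε}: total = 2250
  {δ, ε}: total = 2655
  {γ, ε}: total = 2720
  {γ, δ}: total = 3555
Best pair: {α, β} with total 1350.

{α, β}, total 1350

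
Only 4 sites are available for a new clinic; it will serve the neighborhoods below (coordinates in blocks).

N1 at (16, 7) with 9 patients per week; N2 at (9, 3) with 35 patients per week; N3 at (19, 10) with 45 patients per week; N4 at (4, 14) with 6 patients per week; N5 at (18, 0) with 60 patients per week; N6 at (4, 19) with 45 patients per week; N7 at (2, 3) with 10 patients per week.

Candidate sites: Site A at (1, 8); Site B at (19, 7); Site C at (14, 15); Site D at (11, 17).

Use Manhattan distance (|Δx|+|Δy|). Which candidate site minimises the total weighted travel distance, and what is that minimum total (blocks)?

Site B, total 2689 blocks

Total weighted distance at each candidate:
  Site A (1, 8): total = 3743
  Site B (19, 7): total = 2689
  Site C (14, 15): total = 3211
  Site D (11, 17): total = 3505
Minimum is at Site B with total 2689 blocks.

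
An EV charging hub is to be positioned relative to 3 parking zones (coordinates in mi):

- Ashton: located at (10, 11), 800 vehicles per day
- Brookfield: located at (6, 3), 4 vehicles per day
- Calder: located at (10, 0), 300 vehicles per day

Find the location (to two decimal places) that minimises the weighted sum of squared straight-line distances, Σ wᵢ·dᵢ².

(9.99, 7.98)

The minimiser of Σwᵢ‖p−pᵢ‖² is the weighted centroid p* = (Σwᵢpᵢ)/(Σwᵢ).
Σwᵢ = 1104.
Σwᵢxᵢ = 800·10 + 4·6 + 300·10 = 11024.
Σwᵢyᵢ = 800·11 + 4·3 + 300·0 = 8812.
x* = 11024/1104 = 9.99, y* = 8812/1104 = 7.98.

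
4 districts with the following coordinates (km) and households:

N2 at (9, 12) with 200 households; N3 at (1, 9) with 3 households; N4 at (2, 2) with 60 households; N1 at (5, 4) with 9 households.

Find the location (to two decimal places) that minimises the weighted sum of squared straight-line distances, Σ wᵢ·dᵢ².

(7.24, 9.50)

The minimiser of Σwᵢ‖p−pᵢ‖² is the weighted centroid p* = (Σwᵢpᵢ)/(Σwᵢ).
Σwᵢ = 272.
Σwᵢxᵢ = 200·9 + 3·1 + 60·2 + 9·5 = 1968.
Σwᵢyᵢ = 200·12 + 3·9 + 60·2 + 9·4 = 2583.
x* = 1968/272 = 7.24, y* = 2583/272 = 9.50.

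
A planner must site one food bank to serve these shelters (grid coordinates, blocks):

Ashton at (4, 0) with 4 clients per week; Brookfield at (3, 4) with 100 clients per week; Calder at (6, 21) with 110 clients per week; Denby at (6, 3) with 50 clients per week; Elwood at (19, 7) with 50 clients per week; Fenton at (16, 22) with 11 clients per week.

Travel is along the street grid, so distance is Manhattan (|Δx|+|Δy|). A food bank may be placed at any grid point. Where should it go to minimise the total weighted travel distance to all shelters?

Manhattan distance separates: Σwᵢ(|x−xᵢ|+|y−yᵢ|) = Σwᵢ|x−xᵢ| + Σwᵢ|y−yᵢ|, so x and y are optimised independently as 1-D weighted medians.
Total weight W = 325; half = 162.5.
x-coordinate, sorted with cumulative weight:
  x=3 (Brookfield, w=100) cum 100
  x=4 (Ashton, w=4) cum 104
  x=6 (Calder, w=110) cum 214  ← median
  x=6 (Denby, w=50) cum 264
  x=16 (Fenton, w=11) cum 275
  x=19 (Elwood, w=50) cum 325
⇒ x* = 6
y-coordinate, sorted with cumulative weight:
  y=0 (Ashton, w=4) cum 4
  y=3 (Denby, w=50) cum 54
  y=4 (Brookfield, w=100) cum 154
  y=7 (Elwood, w=50) cum 204  ← median
  y=21 (Calder, w=110) cum 314
  y=22 (Fenton, w=11) cum 325
⇒ y* = 7

(6, 7)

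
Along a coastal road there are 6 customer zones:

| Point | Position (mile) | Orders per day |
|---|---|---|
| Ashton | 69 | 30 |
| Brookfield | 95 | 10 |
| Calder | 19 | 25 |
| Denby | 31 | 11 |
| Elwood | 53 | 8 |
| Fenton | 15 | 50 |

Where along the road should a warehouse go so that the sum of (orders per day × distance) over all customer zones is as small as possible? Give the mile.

For a sum of weighted absolute distances on a line, the optimum is the weighted median (not the mean). Total weight W = 134; half-weight = 67.
Sort by position and accumulate weight:
  mile 15 (Fenton, w=50) → cum 50
  mile 19 (Calder, w=25) → cum 75  ≥ 67 → median here
  mile 31 (Denby, w=11) → cum 86
  mile 53 (Elwood, w=8) → cum 94
  mile 69 (Ashton, w=30) → cum 124
  mile 95 (Brookfield, w=10) → cum 134
Optimal location: mile 19.

x = 19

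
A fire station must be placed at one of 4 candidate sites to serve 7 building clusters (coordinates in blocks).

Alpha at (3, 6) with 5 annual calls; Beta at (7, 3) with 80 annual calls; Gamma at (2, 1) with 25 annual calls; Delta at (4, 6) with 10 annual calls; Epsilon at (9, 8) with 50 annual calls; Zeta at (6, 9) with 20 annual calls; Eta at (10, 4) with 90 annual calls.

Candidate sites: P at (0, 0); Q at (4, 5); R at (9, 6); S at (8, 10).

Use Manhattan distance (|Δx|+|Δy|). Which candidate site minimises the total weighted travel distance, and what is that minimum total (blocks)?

Total weighted distance at each candidate:
  P (0, 0): total = 3430
  Q (4, 5): total = 1720
  R (9, 6): total = 1270
  S (8, 10): total = 2070
Minimum is at R with total 1270 blocks.

R, total 1270 blocks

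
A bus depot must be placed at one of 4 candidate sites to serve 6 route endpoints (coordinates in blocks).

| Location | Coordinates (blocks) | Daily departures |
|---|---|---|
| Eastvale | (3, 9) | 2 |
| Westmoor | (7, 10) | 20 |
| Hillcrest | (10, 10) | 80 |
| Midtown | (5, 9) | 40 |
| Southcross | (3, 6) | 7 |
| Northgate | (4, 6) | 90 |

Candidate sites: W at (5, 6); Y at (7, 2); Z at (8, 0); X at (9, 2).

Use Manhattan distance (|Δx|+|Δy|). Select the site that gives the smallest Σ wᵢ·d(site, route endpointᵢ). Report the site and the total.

Total weighted distance at each candidate:
  W (5, 6): total = 1074
  Y (7, 2): total = 2108
  Z (8, 0): total = 2665
  X (9, 2): total = 2266
Minimum is at W with total 1074 blocks.

W, total 1074 blocks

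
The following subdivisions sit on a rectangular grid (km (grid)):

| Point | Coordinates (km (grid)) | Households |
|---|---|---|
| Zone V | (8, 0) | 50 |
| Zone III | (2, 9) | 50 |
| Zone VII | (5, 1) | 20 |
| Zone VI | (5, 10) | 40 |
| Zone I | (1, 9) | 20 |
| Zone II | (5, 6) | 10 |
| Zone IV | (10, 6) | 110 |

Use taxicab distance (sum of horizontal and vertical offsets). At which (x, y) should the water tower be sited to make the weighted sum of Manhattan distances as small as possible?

Manhattan distance separates: Σwᵢ(|x−xᵢ|+|y−yᵢ|) = Σwᵢ|x−xᵢ| + Σwᵢ|y−yᵢ|, so x and y are optimised independently as 1-D weighted medians.
Total weight W = 300; half = 150.
x-coordinate, sorted with cumulative weight:
  x=1 (Zone I, w=20) cum 20
  x=2 (Zone III, w=50) cum 70
  x=5 (Zone VII, w=20) cum 90
  x=5 (Zone VI, w=40) cum 130
  x=5 (Zone II, w=10) cum 140
  x=8 (Zone V, w=50) cum 190  ← median
  x=10 (Zone IV, w=110) cum 300
⇒ x* = 8
y-coordinate, sorted with cumulative weight:
  y=0 (Zone V, w=50) cum 50
  y=1 (Zone VII, w=20) cum 70
  y=6 (Zone II, w=10) cum 80
  y=6 (Zone IV, w=110) cum 190  ← median
  y=9 (Zone III, w=50) cum 240
  y=9 (Zone I, w=20) cum 260
  y=10 (Zone VI, w=40) cum 300
⇒ y* = 6

(8, 6)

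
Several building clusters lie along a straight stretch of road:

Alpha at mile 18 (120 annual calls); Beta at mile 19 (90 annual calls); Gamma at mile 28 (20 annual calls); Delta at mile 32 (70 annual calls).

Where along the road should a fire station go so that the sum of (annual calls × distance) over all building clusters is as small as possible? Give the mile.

For a sum of weighted absolute distances on a line, the optimum is the weighted median (not the mean). Total weight W = 300; half-weight = 150.
Sort by position and accumulate weight:
  mile 18 (Alpha, w=120) → cum 120
  mile 19 (Beta, w=90) → cum 210  ≥ 150 → median here
  mile 28 (Gamma, w=20) → cum 230
  mile 32 (Delta, w=70) → cum 300
Optimal location: mile 19.

x = 19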